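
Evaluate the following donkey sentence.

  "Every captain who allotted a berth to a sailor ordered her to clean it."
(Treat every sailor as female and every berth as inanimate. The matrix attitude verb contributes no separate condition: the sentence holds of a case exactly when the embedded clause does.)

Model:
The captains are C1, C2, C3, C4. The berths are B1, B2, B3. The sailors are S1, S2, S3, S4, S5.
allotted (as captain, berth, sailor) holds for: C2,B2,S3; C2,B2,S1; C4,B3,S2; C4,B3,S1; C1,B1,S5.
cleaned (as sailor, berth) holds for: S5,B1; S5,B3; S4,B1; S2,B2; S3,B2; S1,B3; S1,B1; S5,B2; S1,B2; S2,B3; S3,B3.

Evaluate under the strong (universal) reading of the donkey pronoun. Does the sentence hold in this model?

True

"her" takes "a sailor" as antecedent and "it" takes "a berth"; both are donkey pronouns co-varying with the restrictor.
Strong reading: for every (c,b,s) with allotted(c,b,s), cleaned(s,b).
Restrictor triples: (C1,B1,S5)→cleaned(S5,B1) ✓  (C2,B2,S1)→cleaned(S1,B2) ✓  (C2,B2,S3)→cleaned(S3,B2) ✓  (C4,B3,S1)→cleaned(S1,B3) ✓  (C4,B3,S2)→cleaned(S2,B3) ✓
Every restrictor triple satisfies the scope.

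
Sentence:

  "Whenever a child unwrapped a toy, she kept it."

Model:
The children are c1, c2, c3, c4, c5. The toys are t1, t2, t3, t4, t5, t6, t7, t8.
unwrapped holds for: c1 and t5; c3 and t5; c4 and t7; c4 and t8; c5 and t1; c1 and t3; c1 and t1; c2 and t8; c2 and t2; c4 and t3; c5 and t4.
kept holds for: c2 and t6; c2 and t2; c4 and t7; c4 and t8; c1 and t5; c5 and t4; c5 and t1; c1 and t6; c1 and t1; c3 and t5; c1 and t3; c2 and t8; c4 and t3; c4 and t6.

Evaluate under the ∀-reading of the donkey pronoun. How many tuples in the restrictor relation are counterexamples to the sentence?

"it" takes "a toy" as antecedent — a donkey pronoun bound across the clause boundary.
Strong reading: for every (c,t) with unwrapped(c,t), kept(c,t).
Restrictor pairs: (c1,t1) ✓  (c1,t3) ✓  (c1,t5) ✓  (c2,t2) ✓  (c2,t8) ✓  (c3,t5) ✓  (c4,t3) ✓  (c4,t7) ✓  (c4,t8) ✓  (c5,t1) ✓  (c5,t4) ✓
Counterexamples (restrictor pairs failing the scope): 0.

0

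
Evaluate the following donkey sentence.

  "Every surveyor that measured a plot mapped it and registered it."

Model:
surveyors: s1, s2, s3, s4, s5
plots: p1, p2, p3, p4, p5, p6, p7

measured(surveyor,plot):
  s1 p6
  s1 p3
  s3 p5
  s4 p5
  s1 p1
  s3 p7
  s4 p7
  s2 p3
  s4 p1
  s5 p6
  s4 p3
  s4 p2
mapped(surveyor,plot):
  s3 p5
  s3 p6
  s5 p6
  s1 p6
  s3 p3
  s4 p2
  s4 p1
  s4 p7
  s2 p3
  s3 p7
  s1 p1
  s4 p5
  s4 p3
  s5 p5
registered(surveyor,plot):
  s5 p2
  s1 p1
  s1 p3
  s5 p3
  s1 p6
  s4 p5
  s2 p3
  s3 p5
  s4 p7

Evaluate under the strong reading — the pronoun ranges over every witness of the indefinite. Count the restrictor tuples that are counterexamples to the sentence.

"it" takes "a plot" as antecedent — a donkey pronoun bound across the clause boundary.
Strong reading: for every (s,p) with measured(s,p), mapped(s,p) ∧ registered(s,p).
Restrictor pairs: (s1,p1) ✓  (s1,p3) ✗  (s1,p6) ✓  (s2,p3) ✓  (s3,p5) ✓  (s3,p7) ✗  (s4,p1) ✗  (s4,p2) ✗  (s4,p3) ✗  (s4,p5) ✓  (s4,p7) ✓  (s5,p6) ✗
Counterexamples (restrictor pairs failing the scope): 6.

6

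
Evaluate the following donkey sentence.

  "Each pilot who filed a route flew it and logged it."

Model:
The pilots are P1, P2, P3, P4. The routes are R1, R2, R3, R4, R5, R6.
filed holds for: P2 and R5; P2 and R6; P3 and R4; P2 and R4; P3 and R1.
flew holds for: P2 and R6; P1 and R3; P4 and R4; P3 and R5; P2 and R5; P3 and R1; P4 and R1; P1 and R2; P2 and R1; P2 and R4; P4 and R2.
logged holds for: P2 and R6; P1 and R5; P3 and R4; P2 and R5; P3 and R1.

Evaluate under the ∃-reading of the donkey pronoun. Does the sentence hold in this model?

"it" takes "a route" as antecedent — a donkey pronoun bound across the clause boundary.
Weak reading: every pilot p with some filed-route has at least one filed-route r such that flew(p,r) ∧ logged(p,r).
Per pilot: P2:✓  P3:✓
Every pilot in the restrictor has a witness.

True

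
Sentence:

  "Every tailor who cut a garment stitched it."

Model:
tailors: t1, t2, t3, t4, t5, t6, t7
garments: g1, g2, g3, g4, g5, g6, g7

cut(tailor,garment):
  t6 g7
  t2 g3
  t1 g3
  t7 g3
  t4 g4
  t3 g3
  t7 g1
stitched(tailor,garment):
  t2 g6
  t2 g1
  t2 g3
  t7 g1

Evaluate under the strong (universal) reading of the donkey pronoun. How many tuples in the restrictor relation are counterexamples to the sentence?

"it" takes "a garment" as antecedent — a donkey pronoun bound across the clause boundary.
Strong reading: for every (t,g) with cut(t,g), stitched(t,g).
Restrictor pairs: (t1,g3) ✗  (t2,g3) ✓  (t3,g3) ✗  (t4,g4) ✗  (t6,g7) ✗  (t7,g1) ✓  (t7,g3) ✗
Counterexamples (restrictor pairs failing the scope): 5.

5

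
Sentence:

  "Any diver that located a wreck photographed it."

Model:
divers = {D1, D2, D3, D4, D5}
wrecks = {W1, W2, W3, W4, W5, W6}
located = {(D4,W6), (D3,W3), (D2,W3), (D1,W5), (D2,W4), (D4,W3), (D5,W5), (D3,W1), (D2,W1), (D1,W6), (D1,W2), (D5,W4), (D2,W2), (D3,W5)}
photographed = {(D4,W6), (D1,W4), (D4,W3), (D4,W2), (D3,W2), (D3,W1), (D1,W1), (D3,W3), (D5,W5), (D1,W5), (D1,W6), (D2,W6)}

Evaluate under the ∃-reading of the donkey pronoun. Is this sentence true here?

False

"it" takes "a wreck" as antecedent — a donkey pronoun bound across the clause boundary.
Weak reading: every diver d with some located-wreck has at least one located-wreck w such that photographed(d,w).
Per diver: D1:✓  D2:✗  D3:✓  D4:✓  D5:✓
D2 has no witness among its located-wrecks.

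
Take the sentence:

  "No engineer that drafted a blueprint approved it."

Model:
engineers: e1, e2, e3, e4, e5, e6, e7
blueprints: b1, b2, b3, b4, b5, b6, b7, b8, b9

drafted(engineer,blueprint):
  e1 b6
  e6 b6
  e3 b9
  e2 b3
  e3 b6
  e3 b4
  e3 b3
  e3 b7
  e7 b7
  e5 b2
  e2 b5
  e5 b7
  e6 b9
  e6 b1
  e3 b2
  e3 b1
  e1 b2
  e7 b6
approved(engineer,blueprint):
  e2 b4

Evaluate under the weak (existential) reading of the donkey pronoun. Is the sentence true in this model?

True

"it" takes "a blueprint" as antecedent — a donkey pronoun bound across the clause boundary.
Truth condition: for no (e,b) with drafted(e,b) does approved(e,b) hold.
Restrictor pairs — does the scope hold? (e1,b2):fails  (e1,b6):fails  (e2,b3):fails  (e2,b5):fails  (e3,b1):fails  (e3,b2):fails  (e3,b3):fails  (e3,b4):fails  (e3,b6):fails  (e3,b7):fails  (e3,b9):fails  (e5,b2):fails  (e5,b7):fails  (e6,b1):fails  (e6,b6):fails  (e6,b9):fails  (e7,b6):fails  (e7,b7):fails
Scope holds for no restrictor pair, so the sentence is true.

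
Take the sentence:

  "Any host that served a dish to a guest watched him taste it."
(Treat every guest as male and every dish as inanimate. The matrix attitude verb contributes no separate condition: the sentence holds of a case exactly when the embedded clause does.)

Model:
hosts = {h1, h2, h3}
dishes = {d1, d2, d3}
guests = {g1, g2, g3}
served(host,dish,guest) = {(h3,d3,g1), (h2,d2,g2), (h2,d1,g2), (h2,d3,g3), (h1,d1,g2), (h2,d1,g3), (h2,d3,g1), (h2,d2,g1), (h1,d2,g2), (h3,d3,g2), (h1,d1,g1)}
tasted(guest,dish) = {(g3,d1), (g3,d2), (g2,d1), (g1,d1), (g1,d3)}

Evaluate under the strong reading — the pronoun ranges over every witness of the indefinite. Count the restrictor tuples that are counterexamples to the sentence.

"him" takes "a guest" as antecedent and "it" takes "a dish"; both are donkey pronouns co-varying with the restrictor.
Strong reading: for every (h,d,g) with served(h,d,g), tasted(g,d).
Restrictor triples: (h1,d1,g1)→tasted(g1,d1) ✓  (h1,d1,g2)→tasted(g2,d1) ✓  (h1,d2,g2)→tasted(g2,d2) ✗  (h2,d1,g2)→tasted(g2,d1) ✓  (h2,d1,g3)→tasted(g3,d1) ✓  (h2,d2,g1)→tasted(g1,d2) ✗  (h2,d2,g2)→tasted(g2,d2) ✗  (h2,d3,g1)→tasted(g1,d3) ✓  (h2,d3,g3)→tasted(g3,d3) ✗  (h3,d3,g1)→tasted(g1,d3) ✓  (h3,d3,g2)→tasted(g2,d3) ✗
Counterexamples (restrictor triples failing the scope): 5.

5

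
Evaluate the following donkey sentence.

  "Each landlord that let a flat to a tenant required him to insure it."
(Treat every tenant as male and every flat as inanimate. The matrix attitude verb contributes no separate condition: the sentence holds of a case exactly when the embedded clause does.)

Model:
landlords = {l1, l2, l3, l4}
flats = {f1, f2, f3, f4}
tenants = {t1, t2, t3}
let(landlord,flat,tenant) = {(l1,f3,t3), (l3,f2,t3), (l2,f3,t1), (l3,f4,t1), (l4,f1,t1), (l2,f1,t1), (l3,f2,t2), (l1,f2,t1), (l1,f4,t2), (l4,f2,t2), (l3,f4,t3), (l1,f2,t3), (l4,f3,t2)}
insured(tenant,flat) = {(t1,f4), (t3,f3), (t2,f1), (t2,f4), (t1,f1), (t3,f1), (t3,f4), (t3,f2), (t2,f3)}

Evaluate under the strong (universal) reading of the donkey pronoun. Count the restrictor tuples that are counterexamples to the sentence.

"him" takes "a tenant" as antecedent and "it" takes "a flat"; both are donkey pronouns co-varying with the restrictor.
Strong reading: for every (l,f,t) with let(l,f,t), insured(t,f).
Restrictor triples: (l1,f2,t1)→insured(t1,f2) ✗  (l1,f2,t3)→insured(t3,f2) ✓  (l1,f3,t3)→insured(t3,f3) ✓  (l1,f4,t2)→insured(t2,f4) ✓  (l2,f1,t1)→insured(t1,f1) ✓  (l2,f3,t1)→insured(t1,f3) ✗  (l3,f2,t2)→insured(t2,f2) ✗  (l3,f2,t3)→insured(t3,f2) ✓  (l3,f4,t1)→insured(t1,f4) ✓  (l3,f4,t3)→insured(t3,f4) ✓  (l4,f1,t1)→insured(t1,f1) ✓  (l4,f2,t2)→insured(t2,f2) ✗  (l4,f3,t2)→insured(t2,f3) ✓
Counterexamples (restrictor triples failing the scope): 4.

4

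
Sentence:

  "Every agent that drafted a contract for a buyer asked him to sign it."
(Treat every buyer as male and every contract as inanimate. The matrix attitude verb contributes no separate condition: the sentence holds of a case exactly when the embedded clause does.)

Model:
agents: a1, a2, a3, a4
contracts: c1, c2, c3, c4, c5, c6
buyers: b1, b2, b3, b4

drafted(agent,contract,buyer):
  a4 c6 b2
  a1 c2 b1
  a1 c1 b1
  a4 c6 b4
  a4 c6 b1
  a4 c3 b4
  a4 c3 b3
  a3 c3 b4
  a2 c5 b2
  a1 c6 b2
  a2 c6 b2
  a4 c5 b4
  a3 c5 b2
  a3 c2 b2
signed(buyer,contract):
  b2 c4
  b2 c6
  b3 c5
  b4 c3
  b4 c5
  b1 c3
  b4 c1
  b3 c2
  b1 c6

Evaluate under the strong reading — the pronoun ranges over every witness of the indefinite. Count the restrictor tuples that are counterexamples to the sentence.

"him" takes "a buyer" as antecedent and "it" takes "a contract"; both are donkey pronouns co-varying with the restrictor.
Strong reading: for every (a,c,b) with drafted(a,c,b), signed(b,c).
Restrictor triples: (a1,c1,b1)→signed(b1,c1) ✗  (a1,c2,b1)→signed(b1,c2) ✗  (a1,c6,b2)→signed(b2,c6) ✓  (a2,c5,b2)→signed(b2,c5) ✗  (a2,c6,b2)→signed(b2,c6) ✓  (a3,c2,b2)→signed(b2,c2) ✗  (a3,c3,b4)→signed(b4,c3) ✓  (a3,c5,b2)→signed(b2,c5) ✗  (a4,c3,b3)→signed(b3,c3) ✗  (a4,c3,b4)→signed(b4,c3) ✓  (a4,c5,b4)→signed(b4,c5) ✓  (a4,c6,b1)→signed(b1,c6) ✓  (a4,c6,b2)→signed(b2,c6) ✓  (a4,c6,b4)→signed(b4,c6) ✗
Counterexamples (restrictor triples failing the scope): 7.

7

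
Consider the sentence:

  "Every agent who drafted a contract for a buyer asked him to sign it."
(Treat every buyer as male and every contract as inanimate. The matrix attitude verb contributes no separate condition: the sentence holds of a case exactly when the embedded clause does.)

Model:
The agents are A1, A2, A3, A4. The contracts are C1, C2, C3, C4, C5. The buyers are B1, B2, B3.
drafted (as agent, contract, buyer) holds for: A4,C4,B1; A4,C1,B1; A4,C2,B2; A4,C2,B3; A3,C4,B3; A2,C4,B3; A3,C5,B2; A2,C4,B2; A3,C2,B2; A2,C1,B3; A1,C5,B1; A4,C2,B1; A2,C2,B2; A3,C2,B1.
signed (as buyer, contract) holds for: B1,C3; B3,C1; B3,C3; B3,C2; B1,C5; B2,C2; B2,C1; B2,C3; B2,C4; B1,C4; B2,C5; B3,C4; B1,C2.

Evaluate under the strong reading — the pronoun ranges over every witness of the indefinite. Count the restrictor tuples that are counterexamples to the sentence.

1

"him" takes "a buyer" as antecedent and "it" takes "a contract"; both are donkey pronouns co-varying with the restrictor.
Strong reading: for every (a,c,b) with drafted(a,c,b), signed(b,c).
Restrictor triples: (A1,C5,B1)→signed(B1,C5) ✓  (A2,C1,B3)→signed(B3,C1) ✓  (A2,C2,B2)→signed(B2,C2) ✓  (A2,C4,B2)→signed(B2,C4) ✓  (A2,C4,B3)→signed(B3,C4) ✓  (A3,C2,B1)→signed(B1,C2) ✓  (A3,C2,B2)→signed(B2,C2) ✓  (A3,C4,B3)→signed(B3,C4) ✓  (A3,C5,B2)→signed(B2,C5) ✓  (A4,C1,B1)→signed(B1,C1) ✗  (A4,C2,B1)→signed(B1,C2) ✓  (A4,C2,B2)→signed(B2,C2) ✓  (A4,C2,B3)→signed(B3,C2) ✓  (A4,C4,B1)→signed(B1,C4) ✓
Counterexamples (restrictor triples failing the scope): 1.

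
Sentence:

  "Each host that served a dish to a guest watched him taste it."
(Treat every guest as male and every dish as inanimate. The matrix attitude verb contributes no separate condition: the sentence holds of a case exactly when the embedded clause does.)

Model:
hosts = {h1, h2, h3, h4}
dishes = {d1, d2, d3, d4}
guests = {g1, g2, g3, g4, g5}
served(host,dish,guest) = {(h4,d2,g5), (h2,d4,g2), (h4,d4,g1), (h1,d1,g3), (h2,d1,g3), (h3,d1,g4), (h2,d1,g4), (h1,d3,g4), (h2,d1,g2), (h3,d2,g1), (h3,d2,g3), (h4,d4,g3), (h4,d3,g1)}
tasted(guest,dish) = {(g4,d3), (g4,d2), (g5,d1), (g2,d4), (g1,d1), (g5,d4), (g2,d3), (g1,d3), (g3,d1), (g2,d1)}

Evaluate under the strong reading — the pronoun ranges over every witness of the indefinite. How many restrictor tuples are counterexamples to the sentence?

"him" takes "a guest" as antecedent and "it" takes "a dish"; both are donkey pronouns co-varying with the restrictor.
Strong reading: for every (h,d,g) with served(h,d,g), tasted(g,d).
Restrictor triples: (h1,d1,g3)→tasted(g3,d1) ✓  (h1,d3,g4)→tasted(g4,d3) ✓  (h2,d1,g2)→tasted(g2,d1) ✓  (h2,d1,g3)→tasted(g3,d1) ✓  (h2,d1,g4)→tasted(g4,d1) ✗  (h2,d4,g2)→tasted(g2,d4) ✓  (h3,d1,g4)→tasted(g4,d1) ✗  (h3,d2,g1)→tasted(g1,d2) ✗  (h3,d2,g3)→tasted(g3,d2) ✗  (h4,d2,g5)→tasted(g5,d2) ✗  (h4,d3,g1)→tasted(g1,d3) ✓  (h4,d4,g1)→tasted(g1,d4) ✗  (h4,d4,g3)→tasted(g3,d4) ✗
Counterexamples (restrictor triples failing the scope): 7.

7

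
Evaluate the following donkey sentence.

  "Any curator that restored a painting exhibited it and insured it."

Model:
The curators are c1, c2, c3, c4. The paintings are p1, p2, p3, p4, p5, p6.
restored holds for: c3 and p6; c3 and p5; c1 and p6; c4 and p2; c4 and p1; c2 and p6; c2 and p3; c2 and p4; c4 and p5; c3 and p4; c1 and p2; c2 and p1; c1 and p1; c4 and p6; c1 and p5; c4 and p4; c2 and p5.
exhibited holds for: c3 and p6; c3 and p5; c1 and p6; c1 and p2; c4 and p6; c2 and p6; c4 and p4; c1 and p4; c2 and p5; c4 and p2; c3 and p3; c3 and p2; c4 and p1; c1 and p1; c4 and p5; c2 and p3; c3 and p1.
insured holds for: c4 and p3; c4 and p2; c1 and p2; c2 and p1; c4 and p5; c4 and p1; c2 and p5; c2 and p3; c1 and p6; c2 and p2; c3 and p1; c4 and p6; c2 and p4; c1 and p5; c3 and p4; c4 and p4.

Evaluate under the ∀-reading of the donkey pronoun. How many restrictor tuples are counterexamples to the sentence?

8

"it" takes "a painting" as antecedent — a donkey pronoun bound across the clause boundary.
Strong reading: for every (c,p) with restored(c,p), exhibited(c,p) ∧ insured(c,p).
Restrictor pairs: (c1,p1) ✗  (c1,p2) ✓  (c1,p5) ✗  (c1,p6) ✓  (c2,p1) ✗  (c2,p3) ✓  (c2,p4) ✗  (c2,p5) ✓  (c2,p6) ✗  (c3,p4) ✗  (c3,p5) ✗  (c3,p6) ✗  (c4,p1) ✓  (c4,p2) ✓  (c4,p4) ✓  (c4,p5) ✓  (c4,p6) ✓
Counterexamples (restrictor pairs failing the scope): 8.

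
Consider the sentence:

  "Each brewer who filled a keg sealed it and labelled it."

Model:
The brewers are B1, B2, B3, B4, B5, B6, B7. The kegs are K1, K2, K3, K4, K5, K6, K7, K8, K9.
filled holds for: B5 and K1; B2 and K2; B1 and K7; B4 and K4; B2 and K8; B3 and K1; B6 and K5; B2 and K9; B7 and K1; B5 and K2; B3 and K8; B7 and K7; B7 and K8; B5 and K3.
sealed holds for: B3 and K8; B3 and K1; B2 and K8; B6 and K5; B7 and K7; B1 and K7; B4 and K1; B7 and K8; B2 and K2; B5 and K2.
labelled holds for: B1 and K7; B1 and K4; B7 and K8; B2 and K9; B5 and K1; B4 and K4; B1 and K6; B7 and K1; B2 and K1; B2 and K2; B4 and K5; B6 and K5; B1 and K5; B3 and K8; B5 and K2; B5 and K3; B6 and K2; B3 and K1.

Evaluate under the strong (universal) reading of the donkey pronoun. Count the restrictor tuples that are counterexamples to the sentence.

"it" takes "a keg" as antecedent — a donkey pronoun bound across the clause boundary.
Strong reading: for every (b,k) with filled(b,k), sealed(b,k) ∧ labelled(b,k).
Restrictor pairs: (B1,K7) ✓  (B2,K2) ✓  (B2,K8) ✗  (B2,K9) ✗  (B3,K1) ✓  (B3,K8) ✓  (B4,K4) ✗  (B5,K1) ✗  (B5,K2) ✓  (B5,K3) ✗  (B6,K5) ✓  (B7,K1) ✗  (B7,K7) ✗  (B7,K8) ✓
Counterexamples (restrictor pairs failing the scope): 7.

7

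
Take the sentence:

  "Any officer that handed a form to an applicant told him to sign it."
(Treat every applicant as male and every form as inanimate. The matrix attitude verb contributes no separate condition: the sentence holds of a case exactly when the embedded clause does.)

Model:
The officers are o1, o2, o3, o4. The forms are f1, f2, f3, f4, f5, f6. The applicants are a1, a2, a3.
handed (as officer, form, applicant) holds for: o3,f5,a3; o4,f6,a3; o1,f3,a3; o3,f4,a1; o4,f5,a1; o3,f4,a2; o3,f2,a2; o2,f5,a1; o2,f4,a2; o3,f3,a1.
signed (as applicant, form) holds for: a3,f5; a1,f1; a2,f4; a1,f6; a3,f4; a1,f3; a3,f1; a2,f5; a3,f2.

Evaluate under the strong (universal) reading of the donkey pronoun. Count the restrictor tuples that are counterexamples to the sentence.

"him" takes "an applicant" as antecedent and "it" takes "a form"; both are donkey pronouns co-varying with the restrictor.
Strong reading: for every (o,f,a) with handed(o,f,a), signed(a,f).
Restrictor triples: (o1,f3,a3)→signed(a3,f3) ✗  (o2,f4,a2)→signed(a2,f4) ✓  (o2,f5,a1)→signed(a1,f5) ✗  (o3,f2,a2)→signed(a2,f2) ✗  (o3,f3,a1)→signed(a1,f3) ✓  (o3,f4,a1)→signed(a1,f4) ✗  (o3,f4,a2)→signed(a2,f4) ✓  (o3,f5,a3)→signed(a3,f5) ✓  (o4,f5,a1)→signed(a1,f5) ✗  (o4,f6,a3)→signed(a3,f6) ✗
Counterexamples (restrictor triples failing the scope): 6.

6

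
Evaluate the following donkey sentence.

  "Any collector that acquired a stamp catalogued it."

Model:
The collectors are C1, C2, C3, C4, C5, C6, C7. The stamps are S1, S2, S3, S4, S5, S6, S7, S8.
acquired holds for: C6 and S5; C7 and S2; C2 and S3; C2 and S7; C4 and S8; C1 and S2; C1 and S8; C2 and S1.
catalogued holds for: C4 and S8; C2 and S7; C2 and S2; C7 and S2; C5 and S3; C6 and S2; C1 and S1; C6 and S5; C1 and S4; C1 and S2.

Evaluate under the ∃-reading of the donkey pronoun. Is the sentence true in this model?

"it" takes "a stamp" as antecedent — a donkey pronoun bound across the clause boundary.
Weak reading: every collector c with some acquired-stamp has at least one acquired-stamp s such that catalogued(c,s).
Per collector: C1:✓  C2:✓  C4:✓  C6:✓  C7:✓
Every collector in the restrictor has a witness.

True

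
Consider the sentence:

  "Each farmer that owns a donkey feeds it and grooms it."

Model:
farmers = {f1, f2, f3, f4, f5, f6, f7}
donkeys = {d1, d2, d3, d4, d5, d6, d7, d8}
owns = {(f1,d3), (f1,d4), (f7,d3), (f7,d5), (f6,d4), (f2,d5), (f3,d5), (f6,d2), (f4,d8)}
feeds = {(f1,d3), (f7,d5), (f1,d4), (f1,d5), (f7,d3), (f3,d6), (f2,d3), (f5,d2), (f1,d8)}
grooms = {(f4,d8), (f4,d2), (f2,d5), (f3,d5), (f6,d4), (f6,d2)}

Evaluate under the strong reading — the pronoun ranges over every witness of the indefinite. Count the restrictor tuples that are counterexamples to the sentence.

9

"it" takes "a donkey" as antecedent — a donkey pronoun bound across the clause boundary.
Strong reading: for every (f,d) with owns(f,d), feeds(f,d) ∧ grooms(f,d).
Restrictor pairs: (f1,d3) ✗  (f1,d4) ✗  (f2,d5) ✗  (f3,d5) ✗  (f4,d8) ✗  (f6,d2) ✗  (f6,d4) ✗  (f7,d3) ✗  (f7,d5) ✗
Counterexamples (restrictor pairs failing the scope): 9.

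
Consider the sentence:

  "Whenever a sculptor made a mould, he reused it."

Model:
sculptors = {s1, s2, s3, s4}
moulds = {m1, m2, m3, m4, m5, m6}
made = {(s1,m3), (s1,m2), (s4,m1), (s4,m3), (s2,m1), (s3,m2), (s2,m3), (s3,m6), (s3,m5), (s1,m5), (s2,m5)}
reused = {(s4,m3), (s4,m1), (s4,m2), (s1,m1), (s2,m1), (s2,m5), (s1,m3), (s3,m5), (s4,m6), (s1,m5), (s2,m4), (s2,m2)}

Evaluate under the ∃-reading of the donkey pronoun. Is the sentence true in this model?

"it" takes "a mould" as antecedent — a donkey pronoun bound across the clause boundary.
Weak reading: every sculptor s with some made-mould has at least one made-mould m such that reused(s,m).
Per sculptor: s1:✓  s2:✓  s3:✓  s4:✓
Every sculptor in the restrictor has a witness.

True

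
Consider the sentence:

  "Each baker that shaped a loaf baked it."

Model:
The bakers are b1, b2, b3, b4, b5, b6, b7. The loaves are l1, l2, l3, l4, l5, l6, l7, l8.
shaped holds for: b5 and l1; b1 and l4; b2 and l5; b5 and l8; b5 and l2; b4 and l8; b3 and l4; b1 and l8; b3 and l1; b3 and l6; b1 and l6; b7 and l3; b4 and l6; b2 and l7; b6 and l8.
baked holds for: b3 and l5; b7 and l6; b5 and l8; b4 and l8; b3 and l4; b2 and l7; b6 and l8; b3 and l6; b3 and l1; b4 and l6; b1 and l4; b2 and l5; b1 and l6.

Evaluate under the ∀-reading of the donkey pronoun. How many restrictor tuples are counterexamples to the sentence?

4

"it" takes "a loaf" as antecedent — a donkey pronoun bound across the clause boundary.
Strong reading: for every (b,l) with shaped(b,l), baked(b,l).
Restrictor pairs: (b1,l4) ✓  (b1,l6) ✓  (b1,l8) ✗  (b2,l5) ✓  (b2,l7) ✓  (b3,l1) ✓  (b3,l4) ✓  (b3,l6) ✓  (b4,l6) ✓  (b4,l8) ✓  (b5,l1) ✗  (b5,l2) ✗  (b5,l8) ✓  (b6,l8) ✓  (b7,l3) ✗
Counterexamples (restrictor pairs failing the scope): 4.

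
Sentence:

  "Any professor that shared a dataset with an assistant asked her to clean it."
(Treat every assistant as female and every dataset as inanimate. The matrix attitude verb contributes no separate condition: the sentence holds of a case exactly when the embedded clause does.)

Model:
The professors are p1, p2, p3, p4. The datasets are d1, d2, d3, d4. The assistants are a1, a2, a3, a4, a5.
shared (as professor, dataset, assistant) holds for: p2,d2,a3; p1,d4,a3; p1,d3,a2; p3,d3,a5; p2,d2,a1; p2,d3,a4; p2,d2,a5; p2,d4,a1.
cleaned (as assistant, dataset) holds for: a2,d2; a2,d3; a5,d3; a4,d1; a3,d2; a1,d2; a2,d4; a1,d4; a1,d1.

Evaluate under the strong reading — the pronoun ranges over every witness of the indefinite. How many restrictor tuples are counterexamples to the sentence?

3

"her" takes "an assistant" as antecedent and "it" takes "a dataset"; both are donkey pronouns co-varying with the restrictor.
Strong reading: for every (p,d,a) with shared(p,d,a), cleaned(a,d).
Restrictor triples: (p1,d3,a2)→cleaned(a2,d3) ✓  (p1,d4,a3)→cleaned(a3,d4) ✗  (p2,d2,a1)→cleaned(a1,d2) ✓  (p2,d2,a3)→cleaned(a3,d2) ✓  (p2,d2,a5)→cleaned(a5,d2) ✗  (p2,d3,a4)→cleaned(a4,d3) ✗  (p2,d4,a1)→cleaned(a1,d4) ✓  (p3,d3,a5)→cleaned(a5,d3) ✓
Counterexamples (restrictor triples failing the scope): 3.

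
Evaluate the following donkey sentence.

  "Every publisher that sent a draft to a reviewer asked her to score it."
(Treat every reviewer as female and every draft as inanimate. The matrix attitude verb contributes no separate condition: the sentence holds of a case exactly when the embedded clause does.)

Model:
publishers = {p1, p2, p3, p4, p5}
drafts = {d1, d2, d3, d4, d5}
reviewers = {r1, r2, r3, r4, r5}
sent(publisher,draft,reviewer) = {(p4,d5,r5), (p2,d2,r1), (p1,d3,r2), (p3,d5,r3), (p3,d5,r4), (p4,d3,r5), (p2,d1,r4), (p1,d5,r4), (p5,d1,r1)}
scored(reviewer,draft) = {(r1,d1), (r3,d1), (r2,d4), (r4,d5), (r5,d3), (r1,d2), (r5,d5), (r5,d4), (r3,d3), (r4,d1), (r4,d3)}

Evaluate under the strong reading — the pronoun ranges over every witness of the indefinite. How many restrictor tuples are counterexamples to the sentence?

"her" takes "a reviewer" as antecedent and "it" takes "a draft"; both are donkey pronouns co-varying with the restrictor.
Strong reading: for every (p,d,r) with sent(p,d,r), scored(r,d).
Restrictor triples: (p1,d3,r2)→scored(r2,d3) ✗  (p1,d5,r4)→scored(r4,d5) ✓  (p2,d1,r4)→scored(r4,d1) ✓  (p2,d2,r1)→scored(r1,d2) ✓  (p3,d5,r3)→scored(r3,d5) ✗  (p3,d5,r4)→scored(r4,d5) ✓  (p4,d3,r5)→scored(r5,d3) ✓  (p4,d5,r5)→scored(r5,d5) ✓  (p5,d1,r1)→scored(r1,d1) ✓
Counterexamples (restrictor triples failing the scope): 2.

2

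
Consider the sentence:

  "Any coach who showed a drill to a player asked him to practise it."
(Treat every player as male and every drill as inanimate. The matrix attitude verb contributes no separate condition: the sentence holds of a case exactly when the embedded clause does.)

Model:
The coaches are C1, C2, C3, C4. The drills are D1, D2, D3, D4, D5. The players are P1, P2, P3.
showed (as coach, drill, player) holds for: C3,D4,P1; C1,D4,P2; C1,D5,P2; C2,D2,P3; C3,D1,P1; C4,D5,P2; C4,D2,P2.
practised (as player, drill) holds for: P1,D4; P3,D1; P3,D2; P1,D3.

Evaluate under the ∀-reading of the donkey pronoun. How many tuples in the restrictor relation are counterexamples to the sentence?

5

"him" takes "a player" as antecedent and "it" takes "a drill"; both are donkey pronouns co-varying with the restrictor.
Strong reading: for every (c,d,p) with showed(c,d,p), practised(p,d).
Restrictor triples: (C1,D4,P2)→practised(P2,D4) ✗  (C1,D5,P2)→practised(P2,D5) ✗  (C2,D2,P3)→practised(P3,D2) ✓  (C3,D1,P1)→practised(P1,D1) ✗  (C3,D4,P1)→practised(P1,D4) ✓  (C4,D2,P2)→practised(P2,D2) ✗  (C4,D5,P2)→practised(P2,D5) ✗
Counterexamples (restrictor triples failing the scope): 5.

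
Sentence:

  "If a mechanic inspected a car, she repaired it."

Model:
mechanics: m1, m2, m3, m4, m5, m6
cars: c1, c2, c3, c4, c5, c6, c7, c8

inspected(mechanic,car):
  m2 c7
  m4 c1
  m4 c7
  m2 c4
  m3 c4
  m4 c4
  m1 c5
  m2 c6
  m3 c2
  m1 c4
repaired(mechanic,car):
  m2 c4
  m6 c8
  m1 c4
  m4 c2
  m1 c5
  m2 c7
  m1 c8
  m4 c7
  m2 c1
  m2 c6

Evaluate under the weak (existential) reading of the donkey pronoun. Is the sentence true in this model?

"it" takes "a car" as antecedent — a donkey pronoun bound across the clause boundary.
Weak reading: every mechanic m with some inspected-car has at least one inspected-car c such that repaired(m,c).
Per mechanic: m1:✓  m2:✓  m3:✗  m4:✓
m3 has no witness among its inspected-cars.

False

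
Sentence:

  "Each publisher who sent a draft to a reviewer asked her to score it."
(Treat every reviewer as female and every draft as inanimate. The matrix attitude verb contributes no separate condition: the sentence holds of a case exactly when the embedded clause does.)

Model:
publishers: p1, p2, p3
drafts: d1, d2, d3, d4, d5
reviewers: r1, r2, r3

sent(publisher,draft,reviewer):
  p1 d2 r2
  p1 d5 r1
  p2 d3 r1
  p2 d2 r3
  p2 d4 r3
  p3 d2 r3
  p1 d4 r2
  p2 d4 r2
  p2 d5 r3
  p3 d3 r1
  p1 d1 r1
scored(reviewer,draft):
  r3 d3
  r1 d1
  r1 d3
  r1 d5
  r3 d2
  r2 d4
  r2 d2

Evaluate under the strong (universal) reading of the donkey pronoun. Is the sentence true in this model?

"her" takes "a reviewer" as antecedent and "it" takes "a draft"; both are donkey pronouns co-varying with the restrictor.
Strong reading: for every (p,d,r) with sent(p,d,r), scored(r,d).
Restrictor triples: (p1,d1,r1)→scored(r1,d1) ✓  (p1,d2,r2)→scored(r2,d2) ✓  (p1,d4,r2)→scored(r2,d4) ✓  (p1,d5,r1)→scored(r1,d5) ✓  (p2,d2,r3)→scored(r3,d2) ✓  (p2,d3,r1)→scored(r1,d3) ✓  (p2,d4,r2)→scored(r2,d4) ✓  (p2,d4,r3)→scored(r3,d4) ✗  (p2,d5,r3)→scored(r3,d5) ✗  (p3,d2,r3)→scored(r3,d2) ✓  (p3,d3,r1)→scored(r1,d3) ✓
Counterexample: (p2,d4,r3) — scored(r3,d4) does not hold.

False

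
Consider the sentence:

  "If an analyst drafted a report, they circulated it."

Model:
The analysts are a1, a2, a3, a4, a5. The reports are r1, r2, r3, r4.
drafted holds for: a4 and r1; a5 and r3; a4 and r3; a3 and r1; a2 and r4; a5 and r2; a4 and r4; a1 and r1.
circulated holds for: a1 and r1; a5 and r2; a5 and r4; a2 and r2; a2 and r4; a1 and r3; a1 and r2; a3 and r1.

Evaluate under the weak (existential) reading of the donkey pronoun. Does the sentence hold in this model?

"it" takes "a report" as antecedent — a donkey pronoun bound across the clause boundary.
Weak reading: every analyst a with some drafted-report has at least one drafted-report r such that circulated(a,r).
Per analyst: a1:✓  a2:✓  a3:✓  a4:✗  a5:✓
a4 has no witness among its drafted-reports.

False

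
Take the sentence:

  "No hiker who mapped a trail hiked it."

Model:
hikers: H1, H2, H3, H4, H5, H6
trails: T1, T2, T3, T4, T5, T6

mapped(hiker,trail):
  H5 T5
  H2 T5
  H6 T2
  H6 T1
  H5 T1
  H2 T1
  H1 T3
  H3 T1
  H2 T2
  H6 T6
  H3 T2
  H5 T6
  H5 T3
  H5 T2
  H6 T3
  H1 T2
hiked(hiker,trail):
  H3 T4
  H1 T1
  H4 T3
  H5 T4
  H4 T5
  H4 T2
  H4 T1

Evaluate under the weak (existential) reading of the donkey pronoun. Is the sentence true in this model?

"it" takes "a trail" as antecedent — a donkey pronoun bound across the clause boundary.
Truth condition: for no (h,t) with mapped(h,t) does hiked(h,t) hold.
Restrictor pairs — does the scope hold? (H1,T2):fails  (H1,T3):fails  (H2,T1):fails  (H2,T2):fails  (H2,T5):fails  (H3,T1):fails  (H3,T2):fails  (H5,T1):fails  (H5,T2):fails  (H5,T3):fails  (H5,T5):fails  (H5,T6):fails  (H6,T1):fails  (H6,T2):fails  (H6,T3):fails  (H6,T6):fails
Scope holds for no restrictor pair, so the sentence is true.

True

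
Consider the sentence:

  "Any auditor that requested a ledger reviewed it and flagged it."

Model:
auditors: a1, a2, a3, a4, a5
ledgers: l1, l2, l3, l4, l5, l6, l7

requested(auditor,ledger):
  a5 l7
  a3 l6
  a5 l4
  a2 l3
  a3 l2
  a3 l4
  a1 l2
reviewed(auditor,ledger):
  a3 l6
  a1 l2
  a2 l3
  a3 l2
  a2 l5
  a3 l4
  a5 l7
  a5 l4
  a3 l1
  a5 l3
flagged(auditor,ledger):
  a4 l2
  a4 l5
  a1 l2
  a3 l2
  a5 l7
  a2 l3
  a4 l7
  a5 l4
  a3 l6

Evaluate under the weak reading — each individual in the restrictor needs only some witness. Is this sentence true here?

True

"it" takes "a ledger" as antecedent — a donkey pronoun bound across the clause boundary.
Weak reading: every auditor a with some requested-ledger has at least one requested-ledger l such that reviewed(a,l) ∧ flagged(a,l).
Per auditor: a1:✓  a2:✓  a3:✓  a5:✓
Every auditor in the restrictor has a witness.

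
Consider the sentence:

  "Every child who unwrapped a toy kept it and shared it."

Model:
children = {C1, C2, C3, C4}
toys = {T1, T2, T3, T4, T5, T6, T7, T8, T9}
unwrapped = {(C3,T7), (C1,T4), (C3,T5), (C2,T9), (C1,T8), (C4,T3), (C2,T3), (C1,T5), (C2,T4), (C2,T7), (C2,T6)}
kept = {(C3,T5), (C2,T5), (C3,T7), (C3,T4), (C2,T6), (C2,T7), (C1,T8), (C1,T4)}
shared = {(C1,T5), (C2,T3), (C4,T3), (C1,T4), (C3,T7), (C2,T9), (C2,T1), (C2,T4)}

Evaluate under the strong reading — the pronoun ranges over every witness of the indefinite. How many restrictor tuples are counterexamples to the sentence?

9

"it" takes "a toy" as antecedent — a donkey pronoun bound across the clause boundary.
Strong reading: for every (c,t) with unwrapped(c,t), kept(c,t) ∧ shared(c,t).
Restrictor pairs: (C1,T4) ✓  (C1,T5) ✗  (C1,T8) ✗  (C2,T3) ✗  (C2,T4) ✗  (C2,T6) ✗  (C2,T7) ✗  (C2,T9) ✗  (C3,T5) ✗  (C3,T7) ✓  (C4,T3) ✗
Counterexamples (restrictor pairs failing the scope): 9.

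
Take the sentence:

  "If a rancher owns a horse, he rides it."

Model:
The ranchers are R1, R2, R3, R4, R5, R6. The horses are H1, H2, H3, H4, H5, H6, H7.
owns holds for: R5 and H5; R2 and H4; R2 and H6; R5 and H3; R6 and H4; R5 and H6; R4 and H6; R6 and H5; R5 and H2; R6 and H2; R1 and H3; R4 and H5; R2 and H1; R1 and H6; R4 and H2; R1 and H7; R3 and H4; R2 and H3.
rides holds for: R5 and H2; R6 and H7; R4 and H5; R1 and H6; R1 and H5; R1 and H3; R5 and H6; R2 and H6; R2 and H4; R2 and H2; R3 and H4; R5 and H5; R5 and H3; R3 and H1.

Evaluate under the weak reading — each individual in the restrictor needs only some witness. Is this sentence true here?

"it" takes "a horse" as antecedent — a donkey pronoun bound across the clause boundary.
Weak reading: every rancher r with some owns-horse has at least one owns-horse h such that rides(r,h).
Per rancher: R1:✓  R2:✓  R3:✓  R4:✓  R5:✓  R6:✗
R6 has no witness among its owns-horses.

False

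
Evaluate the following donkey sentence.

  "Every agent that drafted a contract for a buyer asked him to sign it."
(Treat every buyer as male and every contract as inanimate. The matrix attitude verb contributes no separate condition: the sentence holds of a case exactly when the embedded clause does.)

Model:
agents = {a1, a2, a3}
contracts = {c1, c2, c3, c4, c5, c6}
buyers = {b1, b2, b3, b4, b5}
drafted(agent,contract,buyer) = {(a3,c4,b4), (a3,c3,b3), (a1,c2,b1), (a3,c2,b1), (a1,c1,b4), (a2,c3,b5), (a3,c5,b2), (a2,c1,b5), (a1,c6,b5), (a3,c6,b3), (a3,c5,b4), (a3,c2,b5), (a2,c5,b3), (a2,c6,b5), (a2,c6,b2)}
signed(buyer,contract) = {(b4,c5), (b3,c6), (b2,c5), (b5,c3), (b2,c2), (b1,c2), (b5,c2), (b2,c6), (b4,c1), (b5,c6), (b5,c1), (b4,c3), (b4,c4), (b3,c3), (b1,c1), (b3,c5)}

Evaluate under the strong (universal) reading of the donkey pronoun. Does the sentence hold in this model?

True

"him" takes "a buyer" as antecedent and "it" takes "a contract"; both are donkey pronouns co-varying with the restrictor.
Strong reading: for every (a,c,b) with drafted(a,c,b), signed(b,c).
Restrictor triples: (a1,c1,b4)→signed(b4,c1) ✓  (a1,c2,b1)→signed(b1,c2) ✓  (a1,c6,b5)→signed(b5,c6) ✓  (a2,c1,b5)→signed(b5,c1) ✓  (a2,c3,b5)→signed(b5,c3) ✓  (a2,c5,b3)→signed(b3,c5) ✓  (a2,c6,b2)→signed(b2,c6) ✓  (a2,c6,b5)→signed(b5,c6) ✓  (a3,c2,b1)→signed(b1,c2) ✓  (a3,c2,b5)→signed(b5,c2) ✓  (a3,c3,b3)→signed(b3,c3) ✓  (a3,c4,b4)→signed(b4,c4) ✓  (a3,c5,b2)→signed(b2,c5) ✓  (a3,c5,b4)→signed(b4,c5) ✓  (a3,c6,b3)→signed(b3,c6) ✓
Every restrictor triple satisfies the scope.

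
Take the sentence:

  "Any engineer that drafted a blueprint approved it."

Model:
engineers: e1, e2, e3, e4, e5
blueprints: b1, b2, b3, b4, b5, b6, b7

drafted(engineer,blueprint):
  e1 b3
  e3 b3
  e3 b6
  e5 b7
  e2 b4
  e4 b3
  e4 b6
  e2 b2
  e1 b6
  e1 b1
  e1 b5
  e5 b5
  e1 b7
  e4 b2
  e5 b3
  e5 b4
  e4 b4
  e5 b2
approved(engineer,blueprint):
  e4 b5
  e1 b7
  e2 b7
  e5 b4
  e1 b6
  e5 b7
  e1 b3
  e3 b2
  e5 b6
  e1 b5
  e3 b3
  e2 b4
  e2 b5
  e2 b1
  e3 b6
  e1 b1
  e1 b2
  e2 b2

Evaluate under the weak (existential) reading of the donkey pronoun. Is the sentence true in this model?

False

"it" takes "a blueprint" as antecedent — a donkey pronoun bound across the clause boundary.
Weak reading: every engineer e with some drafted-blueprint has at least one drafted-blueprint b such that approved(e,b).
Per engineer: e1:✓  e2:✓  e3:✓  e4:✗  e5:✓
e4 has no witness among its drafted-blueprints.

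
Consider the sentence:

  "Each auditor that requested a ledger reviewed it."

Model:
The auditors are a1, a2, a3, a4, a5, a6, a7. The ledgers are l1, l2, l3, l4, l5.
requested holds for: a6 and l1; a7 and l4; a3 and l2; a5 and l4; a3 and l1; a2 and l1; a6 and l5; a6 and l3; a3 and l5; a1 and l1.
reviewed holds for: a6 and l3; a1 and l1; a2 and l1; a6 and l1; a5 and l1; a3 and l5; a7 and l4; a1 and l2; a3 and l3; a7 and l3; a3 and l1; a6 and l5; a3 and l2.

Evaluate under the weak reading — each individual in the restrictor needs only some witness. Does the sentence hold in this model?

"it" takes "a ledger" as antecedent — a donkey pronoun bound across the clause boundary.
Weak reading: every auditor a with some requested-ledger has at least one requested-ledger l such that reviewed(a,l).
Per auditor: a1:✓  a2:✓  a3:✓  a5:✗  a6:✓  a7:✓
a5 has no witness among its requested-ledgers.

False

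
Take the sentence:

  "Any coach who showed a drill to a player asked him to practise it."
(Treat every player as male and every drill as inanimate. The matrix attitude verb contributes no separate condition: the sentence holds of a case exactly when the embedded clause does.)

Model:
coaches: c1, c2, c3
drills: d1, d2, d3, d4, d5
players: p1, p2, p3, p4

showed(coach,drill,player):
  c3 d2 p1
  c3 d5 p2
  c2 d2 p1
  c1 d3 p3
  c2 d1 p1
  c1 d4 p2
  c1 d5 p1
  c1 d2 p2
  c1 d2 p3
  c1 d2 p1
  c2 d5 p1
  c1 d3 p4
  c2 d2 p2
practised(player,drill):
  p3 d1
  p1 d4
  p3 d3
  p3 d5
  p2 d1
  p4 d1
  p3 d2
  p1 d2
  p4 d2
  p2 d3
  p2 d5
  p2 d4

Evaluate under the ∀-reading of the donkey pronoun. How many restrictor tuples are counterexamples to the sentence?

"him" takes "a player" as antecedent and "it" takes "a drill"; both are donkey pronouns co-varying with the restrictor.
Strong reading: for every (c,d,p) with showed(c,d,p), practised(p,d).
Restrictor triples: (c1,d2,p1)→practised(p1,d2) ✓  (c1,d2,p2)→practised(p2,d2) ✗  (c1,d2,p3)→practised(p3,d2) ✓  (c1,d3,p3)→practised(p3,d3) ✓  (c1,d3,p4)→practised(p4,d3) ✗  (c1,d4,p2)→practised(p2,d4) ✓  (c1,d5,p1)→practised(p1,d5) ✗  (c2,d1,p1)→practised(p1,d1) ✗  (c2,d2,p1)→practised(p1,d2) ✓  (c2,d2,p2)→practised(p2,d2) ✗  (c2,d5,p1)→practised(p1,d5) ✗  (c3,d2,p1)→practised(p1,d2) ✓  (c3,d5,p2)→practised(p2,d5) ✓
Counterexamples (restrictor triples failing the scope): 6.

6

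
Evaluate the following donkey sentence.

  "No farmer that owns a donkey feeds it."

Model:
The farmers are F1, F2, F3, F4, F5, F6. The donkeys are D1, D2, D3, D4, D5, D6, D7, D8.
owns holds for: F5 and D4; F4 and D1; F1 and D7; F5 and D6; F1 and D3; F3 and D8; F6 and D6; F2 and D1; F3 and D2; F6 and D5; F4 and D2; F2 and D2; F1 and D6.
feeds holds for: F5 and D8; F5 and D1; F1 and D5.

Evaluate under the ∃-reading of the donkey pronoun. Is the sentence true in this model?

"it" takes "a donkey" as antecedent — a donkey pronoun bound across the clause boundary.
Truth condition: for no (f,d) with owns(f,d) does feeds(f,d) hold.
Restrictor pairs — does the scope hold? (F1,D3):fails  (F1,D6):fails  (F1,D7):fails  (F2,D1):fails  (F2,D2):fails  (F3,D2):fails  (F3,D8):fails  (F4,D1):fails  (F4,D2):fails  (F5,D4):fails  (F5,D6):fails  (F6,D5):fails  (F6,D6):fails
Scope holds for no restrictor pair, so the sentence is true.

True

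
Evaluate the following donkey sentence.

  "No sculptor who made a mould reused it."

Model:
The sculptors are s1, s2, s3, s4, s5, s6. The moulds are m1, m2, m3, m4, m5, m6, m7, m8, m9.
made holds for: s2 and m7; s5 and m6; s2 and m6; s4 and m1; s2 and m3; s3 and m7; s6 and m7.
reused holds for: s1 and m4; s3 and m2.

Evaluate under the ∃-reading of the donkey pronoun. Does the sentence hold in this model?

"it" takes "a mould" as antecedent — a donkey pronoun bound across the clause boundary.
Truth condition: for no (s,m) with made(s,m) does reused(s,m) hold.
Restrictor pairs — does the scope hold? (s2,m3):fails  (s2,m6):fails  (s2,m7):fails  (s3,m7):fails  (s4,m1):fails  (s5,m6):fails  (s6,m7):fails
Scope holds for no restrictor pair, so the sentence is true.

True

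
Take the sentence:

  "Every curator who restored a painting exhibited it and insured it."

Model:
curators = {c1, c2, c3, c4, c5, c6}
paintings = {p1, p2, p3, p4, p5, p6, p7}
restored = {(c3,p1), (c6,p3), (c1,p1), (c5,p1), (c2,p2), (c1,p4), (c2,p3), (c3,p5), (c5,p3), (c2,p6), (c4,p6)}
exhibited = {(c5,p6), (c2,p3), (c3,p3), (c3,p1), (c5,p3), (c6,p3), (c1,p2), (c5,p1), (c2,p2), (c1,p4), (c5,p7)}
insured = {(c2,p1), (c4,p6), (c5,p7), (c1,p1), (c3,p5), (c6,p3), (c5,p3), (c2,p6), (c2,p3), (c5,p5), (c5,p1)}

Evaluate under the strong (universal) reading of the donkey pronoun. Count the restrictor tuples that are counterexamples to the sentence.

7

"it" takes "a painting" as antecedent — a donkey pronoun bound across the clause boundary.
Strong reading: for every (c,p) with restored(c,p), exhibited(c,p) ∧ insured(c,p).
Restrictor pairs: (c1,p1) ✗  (c1,p4) ✗  (c2,p2) ✗  (c2,p3) ✓  (c2,p6) ✗  (c3,p1) ✗  (c3,p5) ✗  (c4,p6) ✗  (c5,p1) ✓  (c5,p3) ✓  (c6,p3) ✓
Counterexamples (restrictor pairs failing the scope): 7.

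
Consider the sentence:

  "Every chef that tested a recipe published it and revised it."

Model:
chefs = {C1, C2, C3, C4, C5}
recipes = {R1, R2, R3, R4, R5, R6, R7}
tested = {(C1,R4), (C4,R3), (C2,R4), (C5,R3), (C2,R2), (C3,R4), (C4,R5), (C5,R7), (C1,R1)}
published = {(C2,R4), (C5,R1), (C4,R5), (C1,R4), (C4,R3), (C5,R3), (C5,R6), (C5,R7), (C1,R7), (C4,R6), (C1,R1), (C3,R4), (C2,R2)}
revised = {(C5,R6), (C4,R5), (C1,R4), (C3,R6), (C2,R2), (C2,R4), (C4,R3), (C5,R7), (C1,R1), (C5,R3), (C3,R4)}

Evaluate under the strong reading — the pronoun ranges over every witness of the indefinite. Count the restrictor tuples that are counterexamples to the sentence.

"it" takes "a recipe" as antecedent — a donkey pronoun bound across the clause boundary.
Strong reading: for every (c,r) with tested(c,r), published(c,r) ∧ revised(c,r).
Restrictor pairs: (C1,R1) ✓  (C1,R4) ✓  (C2,R2) ✓  (C2,R4) ✓  (C3,R4) ✓  (C4,R3) ✓  (C4,R5) ✓  (C5,R3) ✓  (C5,R7) ✓
Counterexamples (restrictor pairs failing the scope): 0.

0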